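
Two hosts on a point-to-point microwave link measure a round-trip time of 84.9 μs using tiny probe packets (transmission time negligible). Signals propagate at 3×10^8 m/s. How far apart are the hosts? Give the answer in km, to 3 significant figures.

One-way propagation = RTT/2 = 42.45 μs.
d = s × t = 300000000 × 4.245e-05 = 12.7 km.

12.7 km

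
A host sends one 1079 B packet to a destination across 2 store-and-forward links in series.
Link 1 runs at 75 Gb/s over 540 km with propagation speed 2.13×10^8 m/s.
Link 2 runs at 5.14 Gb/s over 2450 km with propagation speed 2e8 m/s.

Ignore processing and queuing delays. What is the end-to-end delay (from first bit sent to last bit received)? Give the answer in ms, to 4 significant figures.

14.79 ms

L = 1079 × 8 = 8632 bits.
Transmission delays (L/R per hop): 0.000115093, 0.00167938 ms; sum = 0.00179447 ms.
Propagation delays (d/s per hop): 2.53521, 12.25 ms; sum = 14.7852 ms.
End-to-end = 14.79 ms.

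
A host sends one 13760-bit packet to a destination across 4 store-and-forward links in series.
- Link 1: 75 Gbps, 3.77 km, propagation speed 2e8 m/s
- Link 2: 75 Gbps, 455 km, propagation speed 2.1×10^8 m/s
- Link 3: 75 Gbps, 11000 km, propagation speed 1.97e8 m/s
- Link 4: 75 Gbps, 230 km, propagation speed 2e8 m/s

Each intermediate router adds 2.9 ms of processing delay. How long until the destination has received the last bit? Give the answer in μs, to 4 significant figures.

Transmission delay per hop = L/R = 13760/75000000000 = 0.183467 μs; 4 hops → 0.733867 μs.
Propagation delays (d/s per hop): 18.85, 2166.67, 55837.6, 1150 μs; sum = 59173.1 μs.
Processing at 3 router(s): 3 × 2.9 ms = 8700 μs.
End-to-end = 67870 μs.

67870 μs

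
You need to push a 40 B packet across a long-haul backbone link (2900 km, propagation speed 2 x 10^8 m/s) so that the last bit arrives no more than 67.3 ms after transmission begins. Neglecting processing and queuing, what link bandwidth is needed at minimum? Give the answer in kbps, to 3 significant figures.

L = 320 bits.
Propagation delay = 2900000 / 200000000 = 14.5 ms.
Transmission budget = 67.3 − 14.5 = 52.8 ms.
R ≥ L / t_tx = 320 bits / 0.0528 s = 6.06 kbps.

6.06 kbps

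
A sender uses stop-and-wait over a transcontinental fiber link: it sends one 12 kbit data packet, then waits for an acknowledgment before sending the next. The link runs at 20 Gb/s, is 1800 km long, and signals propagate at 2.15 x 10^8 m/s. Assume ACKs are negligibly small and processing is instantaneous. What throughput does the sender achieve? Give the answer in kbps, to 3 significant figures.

t_tx = L/R = 12000/20000000000 = 6e-07 s.
t_prop = 1800000/215000000 = 0.00837209 s; RTT = 0.0167442 s.
Cycle = t_tx + RTT = 0.0167448 s.
Throughput = L / cycle = 12000 / 0.0167448 = 717 kbps.

717 kbps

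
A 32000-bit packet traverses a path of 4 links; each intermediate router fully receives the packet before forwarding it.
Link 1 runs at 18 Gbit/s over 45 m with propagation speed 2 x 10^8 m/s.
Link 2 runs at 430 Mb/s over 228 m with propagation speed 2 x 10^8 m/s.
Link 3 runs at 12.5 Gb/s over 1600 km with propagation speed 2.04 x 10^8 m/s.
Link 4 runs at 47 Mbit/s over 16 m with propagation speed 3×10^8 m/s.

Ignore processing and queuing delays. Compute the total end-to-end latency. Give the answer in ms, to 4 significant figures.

8.604 ms

Transmission delays (L/R per hop): 0.00177778, 0.0744186, 0.00256, 0.680851 ms; sum = 0.759607 ms.
Propagation delays (d/s per hop): 0.000225, 0.00114, 7.84314, 5.33333e-05 ms; sum = 7.84456 ms.
End-to-end = 8.604 ms.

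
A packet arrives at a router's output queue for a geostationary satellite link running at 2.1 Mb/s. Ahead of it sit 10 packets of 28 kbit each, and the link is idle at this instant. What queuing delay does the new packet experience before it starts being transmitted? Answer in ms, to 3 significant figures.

133 ms

Each queued packet: L/R = 28000/2100000 = 13.3333 ms.
10 queued → 133.333 ms.
Queuing delay = 133 ms.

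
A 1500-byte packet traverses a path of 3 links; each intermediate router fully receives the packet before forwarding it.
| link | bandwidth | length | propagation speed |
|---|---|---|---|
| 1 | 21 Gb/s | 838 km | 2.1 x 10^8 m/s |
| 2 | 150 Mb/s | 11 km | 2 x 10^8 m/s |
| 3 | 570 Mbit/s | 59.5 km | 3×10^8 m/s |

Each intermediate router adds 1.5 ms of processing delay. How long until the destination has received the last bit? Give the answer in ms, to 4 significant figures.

L = 1500 × 8 = 12000 bits.
Transmission delays (L/R per hop): 0.000571429, 0.08, 0.0210526 ms; sum = 0.101624 ms.
Propagation delays (d/s per hop): 3.99048, 0.055, 0.198333 ms; sum = 4.24381 ms.
Processing at 2 router(s): 2 × 1.5 ms = 3 ms.
End-to-end = 7.345 ms.

7.345 ms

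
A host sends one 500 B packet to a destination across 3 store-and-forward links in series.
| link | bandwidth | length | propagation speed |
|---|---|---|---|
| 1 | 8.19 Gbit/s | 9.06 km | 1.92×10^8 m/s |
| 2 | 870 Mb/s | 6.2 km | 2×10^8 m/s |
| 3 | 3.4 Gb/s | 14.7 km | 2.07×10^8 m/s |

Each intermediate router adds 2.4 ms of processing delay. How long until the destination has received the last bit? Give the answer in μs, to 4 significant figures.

4955 μs

L = 500 × 8 = 4000 bits.
Transmission delays (L/R per hop): 0.4884, 4.5977, 1.17647 μs; sum = 6.26257 μs.
Propagation delays (d/s per hop): 47.1875, 31, 71.0145 μs; sum = 149.202 μs.
Processing at 2 router(s): 2 × 2.4 ms = 4800 μs.
End-to-end = 4955 μs.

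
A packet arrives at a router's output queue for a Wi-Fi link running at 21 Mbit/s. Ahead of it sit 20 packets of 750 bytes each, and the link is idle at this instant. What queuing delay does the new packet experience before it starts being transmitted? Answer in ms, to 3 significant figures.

5.71 ms

Each queued packet: L/R = 6000/21000000 = 0.285714 ms.
20 queued → 5.71429 ms.
Queuing delay = 5.71 ms.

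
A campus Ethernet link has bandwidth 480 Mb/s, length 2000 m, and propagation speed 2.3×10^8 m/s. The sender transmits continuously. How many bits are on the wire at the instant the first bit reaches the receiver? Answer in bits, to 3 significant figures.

Propagation delay = 2000 / 2.3e+08 = 8.69565e-06 s.
BDP = R × t_prop = 480000000 × 8.69565e-06 = 4173.91 bits.

4170 bits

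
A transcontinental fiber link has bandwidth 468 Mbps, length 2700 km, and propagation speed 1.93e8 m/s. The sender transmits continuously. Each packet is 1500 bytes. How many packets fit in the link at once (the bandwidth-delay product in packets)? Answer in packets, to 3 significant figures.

Propagation delay = 2700000 / 193000000 = 0.0139896 s.
BDP = R × t_prop = 468000000 × 0.0139896 = 6547150 bits.
In packets of 12000 bits: 546 packets.

546 packets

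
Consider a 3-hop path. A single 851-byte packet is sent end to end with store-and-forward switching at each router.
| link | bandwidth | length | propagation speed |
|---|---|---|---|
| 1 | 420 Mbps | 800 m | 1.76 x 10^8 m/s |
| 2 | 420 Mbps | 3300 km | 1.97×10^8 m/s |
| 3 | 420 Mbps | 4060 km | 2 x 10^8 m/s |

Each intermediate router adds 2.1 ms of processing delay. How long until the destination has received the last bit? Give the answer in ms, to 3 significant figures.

41.3 ms

L = 851 × 8 = 6808 bits.
Transmission delay per hop = L/R = 6808/420000000 = 0.0162095 ms; 3 hops → 0.0486286 ms.
Propagation delays (d/s per hop): 0.00454545, 16.7513, 20.3 ms; sum = 37.0558 ms.
Processing at 2 router(s): 2 × 2.1 ms = 4.2 ms.
End-to-end = 41.3 ms.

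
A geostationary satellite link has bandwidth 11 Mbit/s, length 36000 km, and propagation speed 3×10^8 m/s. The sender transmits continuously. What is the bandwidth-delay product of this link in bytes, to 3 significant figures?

Propagation delay = 36000000 / 300000000 = 0.12 s.
BDP = R × t_prop = 11000000 × 0.12 = 1320000 bits.
In bytes: 1320000/8 = 165000 bytes.

165000 bytes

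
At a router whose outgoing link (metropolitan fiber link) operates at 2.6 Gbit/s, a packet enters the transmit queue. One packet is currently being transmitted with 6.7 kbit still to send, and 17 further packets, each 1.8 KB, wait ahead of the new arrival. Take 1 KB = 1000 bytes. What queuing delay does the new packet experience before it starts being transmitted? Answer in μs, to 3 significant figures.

96.7 μs

Each queued packet: L/R = 14400/2600000000 = 5.53846 μs.
17 queued → 94.1538 μs.
Plus remaining 6700 bits of current packet: 2.57692 μs.
Queuing delay = 96.7 μs.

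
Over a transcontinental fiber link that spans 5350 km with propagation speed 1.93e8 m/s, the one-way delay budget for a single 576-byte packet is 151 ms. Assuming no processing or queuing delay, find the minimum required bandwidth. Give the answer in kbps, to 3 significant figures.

L = 4608 bits.
Propagation delay = 5350000 / 193000000 = 27.7202 ms.
Transmission budget = 151 − 27.7202 = 123.28 ms.
R ≥ L / t_tx = 4608 bits / 0.12328 s = 37.4 kbps.

37.4 kbps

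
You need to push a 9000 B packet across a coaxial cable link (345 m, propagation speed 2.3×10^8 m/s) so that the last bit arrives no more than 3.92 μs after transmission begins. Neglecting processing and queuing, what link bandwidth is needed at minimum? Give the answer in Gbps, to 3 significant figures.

L = 72000 bits.
Propagation delay = 345 / 2.3e+08 = 1.5 μs.
Transmission budget = 3.92 − 1.5 = 2.42 μs.
R ≥ L / t_tx = 72000 bits / 2.42e-06 s = 29.8 Gbps.

29.8 Gbps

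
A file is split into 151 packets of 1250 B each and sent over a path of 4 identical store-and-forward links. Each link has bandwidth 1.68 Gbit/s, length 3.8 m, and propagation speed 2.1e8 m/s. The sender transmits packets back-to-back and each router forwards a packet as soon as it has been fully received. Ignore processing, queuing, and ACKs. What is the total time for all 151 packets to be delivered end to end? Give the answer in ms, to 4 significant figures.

0.9167 ms

Per-hop transmission t_tx = L/R = 10000/1680000000 = 0.00595238 ms.
Per-hop propagation t_prop = 3.8/210000000 = 1.80952e-05 ms.
Pipeline fill: first packet needs 4·t_tx to clear all hops; remaining 150 packets each add one t_tx.
Total = (4+151-1)·t_tx + 4·t_prop = 154·0.00595238 + 4·1.80952e-05 = 0.9167 ms.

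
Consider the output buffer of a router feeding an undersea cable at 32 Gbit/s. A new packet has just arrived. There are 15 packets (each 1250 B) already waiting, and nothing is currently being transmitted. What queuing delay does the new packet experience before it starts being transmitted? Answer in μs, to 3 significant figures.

Each queued packet: L/R = 10000/32000000000 = 0.3125 μs.
15 queued → 4.6875 μs.
Queuing delay = 4.69 μs.

4.69 μs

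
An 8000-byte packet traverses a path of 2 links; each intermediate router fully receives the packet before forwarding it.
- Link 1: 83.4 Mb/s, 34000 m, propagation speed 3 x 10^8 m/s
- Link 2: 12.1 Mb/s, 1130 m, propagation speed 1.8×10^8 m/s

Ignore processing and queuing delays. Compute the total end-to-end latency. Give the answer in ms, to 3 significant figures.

6.18 ms

L = 8000 × 8 = 64000 bits.
Transmission delays (L/R per hop): 0.767386, 5.28926 ms; sum = 6.05664 ms.
Propagation delays (d/s per hop): 0.113333, 0.00627778 ms; sum = 0.119611 ms.
End-to-end = 6.18 ms.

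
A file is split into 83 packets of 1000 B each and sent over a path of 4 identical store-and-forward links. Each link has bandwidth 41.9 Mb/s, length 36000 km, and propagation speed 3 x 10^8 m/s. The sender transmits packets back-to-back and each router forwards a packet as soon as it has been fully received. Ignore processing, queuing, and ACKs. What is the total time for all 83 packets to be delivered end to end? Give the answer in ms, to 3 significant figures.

496 ms

Per-hop transmission t_tx = L/R = 8000/41900000 = 0.190931 ms.
Per-hop propagation t_prop = 36000000/300000000 = 120 ms.
Pipeline fill: first packet needs 4·t_tx to clear all hops; remaining 82 packets each add one t_tx.
Total = (4+83-1)·t_tx + 4·t_prop = 86·0.190931 + 4·120 = 496 ms.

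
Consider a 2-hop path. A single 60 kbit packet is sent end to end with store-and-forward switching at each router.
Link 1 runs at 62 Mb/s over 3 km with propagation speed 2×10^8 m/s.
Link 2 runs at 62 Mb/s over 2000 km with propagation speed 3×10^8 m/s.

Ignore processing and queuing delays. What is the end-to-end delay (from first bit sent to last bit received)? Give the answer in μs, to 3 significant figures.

8620 μs

L = 60000 bits.
Transmission delay per hop = L/R = 60000/62000000 = 967.742 μs; 2 hops → 1935.48 μs.
Propagation delays (d/s per hop): 15, 6666.67 μs; sum = 6681.67 μs.
End-to-end = 8620 μs.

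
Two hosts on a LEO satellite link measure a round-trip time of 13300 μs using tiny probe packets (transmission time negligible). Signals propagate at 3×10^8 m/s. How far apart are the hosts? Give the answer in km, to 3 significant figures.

2000 km

One-way propagation = RTT/2 = 6650 μs.
d = s × t = 300000000 × 0.00665 = 2000 km.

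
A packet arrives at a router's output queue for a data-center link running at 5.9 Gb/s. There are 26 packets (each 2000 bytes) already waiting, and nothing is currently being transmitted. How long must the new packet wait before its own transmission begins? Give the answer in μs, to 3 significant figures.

Each queued packet: L/R = 16000/5900000000 = 2.71186 μs.
26 queued → 70.5085 μs.
Queuing delay = 70.5 μs.

70.5 μs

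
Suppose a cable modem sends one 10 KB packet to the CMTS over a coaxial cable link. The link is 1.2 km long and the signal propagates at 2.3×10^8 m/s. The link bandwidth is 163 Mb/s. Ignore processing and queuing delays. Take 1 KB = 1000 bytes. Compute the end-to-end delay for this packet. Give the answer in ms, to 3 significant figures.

0.496 ms

L = 80000 bits.
Transmission delay = L/R = 80000 / 163000000 = 0.490798 ms.
Propagation delay = d/s = 1200 m / 2.3e+08 m/s = 0.00521739 ms.
Total = 0.496 ms.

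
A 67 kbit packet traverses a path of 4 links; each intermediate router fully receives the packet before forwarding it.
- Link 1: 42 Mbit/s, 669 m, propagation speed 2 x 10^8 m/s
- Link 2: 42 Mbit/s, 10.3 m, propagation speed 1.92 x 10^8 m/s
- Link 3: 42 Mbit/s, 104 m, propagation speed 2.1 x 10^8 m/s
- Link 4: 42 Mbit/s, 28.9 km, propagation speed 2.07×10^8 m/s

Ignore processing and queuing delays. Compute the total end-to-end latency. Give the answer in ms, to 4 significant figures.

L = 67000 bits.
Transmission delay per hop = L/R = 67000/42000000 = 1.59524 ms; 4 hops → 6.38095 ms.
Propagation delays (d/s per hop): 0.003345, 5.36458e-05, 0.000495238, 0.139614 ms; sum = 0.143507 ms.
End-to-end = 6.524 ms.

6.524 ms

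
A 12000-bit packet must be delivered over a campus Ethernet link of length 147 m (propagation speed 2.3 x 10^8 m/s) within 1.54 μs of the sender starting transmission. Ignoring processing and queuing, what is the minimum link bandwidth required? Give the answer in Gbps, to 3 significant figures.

Propagation delay = 147 / 2.3e+08 = 0.63913 μs.
Transmission budget = 1.54 − 0.63913 = 0.90087 μs.
R ≥ L / t_tx = 12000 bits / 9.0087e-07 s = 13.3 Gbps.

13.3 Gbps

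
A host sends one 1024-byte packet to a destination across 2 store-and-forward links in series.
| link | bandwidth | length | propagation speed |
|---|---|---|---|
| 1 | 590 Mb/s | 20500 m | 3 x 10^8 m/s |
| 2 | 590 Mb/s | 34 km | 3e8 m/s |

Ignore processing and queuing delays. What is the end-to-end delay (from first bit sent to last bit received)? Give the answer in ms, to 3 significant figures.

L = 1024 × 8 = 8192 bits.
Transmission delay per hop = L/R = 8192/590000000 = 0.0138847 ms; 2 hops → 0.0277695 ms.
Propagation delays (d/s per hop): 0.0683333, 0.113333 ms; sum = 0.181667 ms.
End-to-end = 0.209 ms.

0.209 ms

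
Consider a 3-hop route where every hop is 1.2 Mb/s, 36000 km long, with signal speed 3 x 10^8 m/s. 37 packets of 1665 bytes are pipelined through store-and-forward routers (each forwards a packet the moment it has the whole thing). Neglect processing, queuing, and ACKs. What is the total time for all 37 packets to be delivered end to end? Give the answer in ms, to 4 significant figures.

Per-hop transmission t_tx = L/R = 13320/1200000 = 11.1 ms.
Per-hop propagation t_prop = 36000000/300000000 = 120 ms.
Pipeline fill: first packet needs 3·t_tx to clear all hops; remaining 36 packets each add one t_tx.
Total = (3+37-1)·t_tx + 3·t_prop = 39·11.1 + 3·120 = 792.9 ms.

792.9 ms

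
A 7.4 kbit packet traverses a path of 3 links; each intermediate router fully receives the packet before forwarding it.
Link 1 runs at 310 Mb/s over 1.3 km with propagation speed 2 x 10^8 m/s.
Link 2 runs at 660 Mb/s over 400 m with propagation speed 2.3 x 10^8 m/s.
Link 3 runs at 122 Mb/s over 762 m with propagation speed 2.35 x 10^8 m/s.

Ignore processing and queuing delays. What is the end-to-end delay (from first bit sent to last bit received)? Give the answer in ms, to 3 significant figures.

L = 7400 bits.
Transmission delays (L/R per hop): 0.023871, 0.0112121, 0.0606557 ms; sum = 0.0957388 ms.
Propagation delays (d/s per hop): 0.0065, 0.00173913, 0.00324255 ms; sum = 0.0114817 ms.
End-to-end = 0.107 ms.

0.107 ms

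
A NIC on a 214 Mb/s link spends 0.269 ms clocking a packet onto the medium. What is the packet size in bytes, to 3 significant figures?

L = R × t_tx = 214000000 b/s × 0.000269 s = 57566 bits.
In bytes: 57566 / 8 = 7200 bytes.

7200 bytes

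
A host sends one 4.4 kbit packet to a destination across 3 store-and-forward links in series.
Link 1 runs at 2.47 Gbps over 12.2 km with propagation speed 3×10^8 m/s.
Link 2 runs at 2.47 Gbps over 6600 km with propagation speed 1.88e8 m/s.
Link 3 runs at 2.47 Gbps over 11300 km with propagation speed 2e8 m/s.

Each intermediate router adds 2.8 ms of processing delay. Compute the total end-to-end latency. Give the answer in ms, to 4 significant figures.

97.25 ms

L = 4400 bits.
Transmission delay per hop = L/R = 4400/2470000000 = 0.00178138 ms; 3 hops → 0.00534413 ms.
Propagation delays (d/s per hop): 0.0406667, 35.1064, 56.5 ms; sum = 91.647 ms.
Processing at 2 router(s): 2 × 2.8 ms = 5.6 ms.
End-to-end = 97.25 ms.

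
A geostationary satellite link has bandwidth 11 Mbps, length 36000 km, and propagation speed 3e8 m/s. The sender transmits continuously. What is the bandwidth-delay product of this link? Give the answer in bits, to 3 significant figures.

Propagation delay = 36000000 / 300000000 = 0.12 s.
BDP = R × t_prop = 11000000 × 0.12 = 1320000 bits.

1320000 bits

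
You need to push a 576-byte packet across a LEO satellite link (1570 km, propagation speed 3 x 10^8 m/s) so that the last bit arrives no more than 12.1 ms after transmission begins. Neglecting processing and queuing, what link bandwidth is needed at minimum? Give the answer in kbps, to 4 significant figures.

L = 4608 bits.
Propagation delay = 1570000 / 300000000 = 5.23333 ms.
Transmission budget = 12.1 − 5.23333 = 6.86667 ms.
R ≥ L / t_tx = 4608 bits / 0.00686667 s = 671.1 kbps.

671.1 kbps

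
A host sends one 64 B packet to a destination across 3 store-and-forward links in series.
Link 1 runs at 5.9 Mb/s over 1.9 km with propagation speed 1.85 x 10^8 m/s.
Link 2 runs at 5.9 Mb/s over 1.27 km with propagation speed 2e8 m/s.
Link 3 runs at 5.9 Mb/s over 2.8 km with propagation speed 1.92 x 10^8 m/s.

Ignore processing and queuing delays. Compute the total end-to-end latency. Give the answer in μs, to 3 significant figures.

L = 64 × 8 = 512 bits.
Transmission delay per hop = L/R = 512/5900000 = 86.7797 μs; 3 hops → 260.339 μs.
Propagation delays (d/s per hop): 10.2703, 6.35, 14.5833 μs; sum = 31.2036 μs.
End-to-end = 292 μs.

292 μs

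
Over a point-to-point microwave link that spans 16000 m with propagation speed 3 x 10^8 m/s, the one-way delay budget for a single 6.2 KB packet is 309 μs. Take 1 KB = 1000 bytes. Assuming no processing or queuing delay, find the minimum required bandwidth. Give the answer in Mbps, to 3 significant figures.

194 Mbps

L = 49600 bits.
Propagation delay = 16000 / 300000000 = 53.3333 μs.
Transmission budget = 309 − 53.3333 = 255.667 μs.
R ≥ L / t_tx = 49600 bits / 0.000255667 s = 194 Mbps.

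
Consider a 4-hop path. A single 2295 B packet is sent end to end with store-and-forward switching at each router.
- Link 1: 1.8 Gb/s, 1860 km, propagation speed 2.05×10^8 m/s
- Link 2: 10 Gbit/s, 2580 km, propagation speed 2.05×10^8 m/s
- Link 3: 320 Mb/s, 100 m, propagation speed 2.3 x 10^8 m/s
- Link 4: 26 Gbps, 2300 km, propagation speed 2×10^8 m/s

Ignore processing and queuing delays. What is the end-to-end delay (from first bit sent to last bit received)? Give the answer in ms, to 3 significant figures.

33.2 ms

L = 2295 × 8 = 18360 bits.
Transmission delays (L/R per hop): 0.0102, 0.001836, 0.057375, 0.000706154 ms; sum = 0.0701172 ms.
Propagation delays (d/s per hop): 9.07317, 12.5854, 0.000434783, 11.5 ms; sum = 33.159 ms.
End-to-end = 33.2 ms.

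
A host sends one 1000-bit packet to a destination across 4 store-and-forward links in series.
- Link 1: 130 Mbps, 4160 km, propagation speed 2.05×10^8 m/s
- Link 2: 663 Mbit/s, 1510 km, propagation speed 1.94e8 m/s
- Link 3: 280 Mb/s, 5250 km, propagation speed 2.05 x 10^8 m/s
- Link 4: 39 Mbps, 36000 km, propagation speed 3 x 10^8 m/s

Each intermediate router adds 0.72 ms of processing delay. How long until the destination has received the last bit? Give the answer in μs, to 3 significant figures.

Transmission delays (L/R per hop): 7.69231, 1.5083, 3.57143, 25.641 μs; sum = 38.4131 μs.
Propagation delays (d/s per hop): 20292.7, 7783.51, 25609.8, 120000 μs; sum = 173686 μs.
Processing at 3 router(s): 3 × 0.72 ms = 2160 μs.
End-to-end = 176000 μs.

176000 μs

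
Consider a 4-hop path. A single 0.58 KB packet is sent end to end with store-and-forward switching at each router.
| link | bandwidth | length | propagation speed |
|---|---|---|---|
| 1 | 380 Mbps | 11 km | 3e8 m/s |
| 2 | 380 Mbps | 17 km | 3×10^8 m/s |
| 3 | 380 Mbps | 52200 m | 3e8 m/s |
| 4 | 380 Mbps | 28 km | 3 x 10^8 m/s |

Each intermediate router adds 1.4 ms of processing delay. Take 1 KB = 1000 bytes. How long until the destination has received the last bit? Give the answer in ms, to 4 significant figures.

L = 4640 bits.
Transmission delay per hop = L/R = 4640/380000000 = 0.0122105 ms; 4 hops → 0.0488421 ms.
Propagation delays (d/s per hop): 0.0366667, 0.0566667, 0.174, 0.0933333 ms; sum = 0.360667 ms.
Processing at 3 router(s): 3 × 1.4 ms = 4.2 ms.
End-to-end = 4.610 ms.

4.610 ms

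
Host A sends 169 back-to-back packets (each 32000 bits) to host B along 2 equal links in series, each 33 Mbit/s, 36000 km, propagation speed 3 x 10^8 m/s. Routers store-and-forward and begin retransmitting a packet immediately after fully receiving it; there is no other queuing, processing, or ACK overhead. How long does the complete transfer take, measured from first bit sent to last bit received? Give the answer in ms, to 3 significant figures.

Per-hop transmission t_tx = L/R = 32000/33000000 = 0.969697 ms.
Per-hop propagation t_prop = 36000000/300000000 = 120 ms.
Pipeline fill: first packet needs 2·t_tx to clear all hops; remaining 168 packets each add one t_tx.
Total = (2+169-1)·t_tx + 2·t_prop = 170·0.969697 + 2·120 = 405 ms.

405 ms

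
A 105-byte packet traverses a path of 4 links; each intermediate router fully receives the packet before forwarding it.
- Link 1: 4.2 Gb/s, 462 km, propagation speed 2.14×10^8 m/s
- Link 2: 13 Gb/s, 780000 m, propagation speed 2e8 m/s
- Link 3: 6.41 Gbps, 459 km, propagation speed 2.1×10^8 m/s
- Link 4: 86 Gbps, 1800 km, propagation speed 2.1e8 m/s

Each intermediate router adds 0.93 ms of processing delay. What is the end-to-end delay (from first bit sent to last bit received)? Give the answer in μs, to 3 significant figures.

19600 μs

L = 105 × 8 = 840 bits.
Transmission delays (L/R per hop): 0.2, 0.0646154, 0.131045, 0.00976744 μs; sum = 0.405428 μs.
Propagation delays (d/s per hop): 2158.88, 3900, 2185.71, 8571.43 μs; sum = 16816 μs.
Processing at 3 router(s): 3 × 0.93 ms = 2790 μs.
End-to-end = 19600 μs.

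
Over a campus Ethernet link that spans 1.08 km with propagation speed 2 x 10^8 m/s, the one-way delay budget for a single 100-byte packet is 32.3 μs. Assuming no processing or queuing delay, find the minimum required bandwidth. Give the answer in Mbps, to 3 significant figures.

29.7 Mbps

L = 800 bits.
Propagation delay = 1080 / 200000000 = 5.4 μs.
Transmission budget = 32.3 − 5.4 = 26.9 μs.
R ≥ L / t_tx = 800 bits / 2.69e-05 s = 29.7 Mbps.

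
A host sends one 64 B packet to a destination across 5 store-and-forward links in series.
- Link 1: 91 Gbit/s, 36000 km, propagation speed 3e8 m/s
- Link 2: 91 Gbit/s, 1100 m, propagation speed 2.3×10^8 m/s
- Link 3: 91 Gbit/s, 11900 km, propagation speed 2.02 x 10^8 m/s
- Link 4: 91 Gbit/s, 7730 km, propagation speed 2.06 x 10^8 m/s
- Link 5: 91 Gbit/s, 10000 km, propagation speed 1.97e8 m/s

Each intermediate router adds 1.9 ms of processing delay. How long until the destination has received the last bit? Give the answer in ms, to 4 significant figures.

L = 64 × 8 = 512 bits.
Transmission delay per hop = L/R = 512/91000000000 = 5.62637e-06 ms; 5 hops → 2.81319e-05 ms.
Propagation delays (d/s per hop): 120, 0.00478261, 58.9109, 37.5243, 50.7614 ms; sum = 267.201 ms.
Processing at 4 router(s): 4 × 1.9 ms = 7.6 ms.
End-to-end = 274.8 ms.

274.8 ms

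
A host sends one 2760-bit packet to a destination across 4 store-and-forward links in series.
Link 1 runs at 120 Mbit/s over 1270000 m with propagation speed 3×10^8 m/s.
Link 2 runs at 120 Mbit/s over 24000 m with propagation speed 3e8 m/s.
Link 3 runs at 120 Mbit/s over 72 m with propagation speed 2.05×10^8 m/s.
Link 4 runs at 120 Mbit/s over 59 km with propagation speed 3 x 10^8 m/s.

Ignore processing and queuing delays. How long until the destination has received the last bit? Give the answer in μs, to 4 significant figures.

Transmission delay per hop = L/R = 2760/120000000 = 23 μs; 4 hops → 92 μs.
Propagation delays (d/s per hop): 4233.33, 80, 0.35122, 196.667 μs; sum = 4510.35 μs.
End-to-end = 4602 μs.

4602 μs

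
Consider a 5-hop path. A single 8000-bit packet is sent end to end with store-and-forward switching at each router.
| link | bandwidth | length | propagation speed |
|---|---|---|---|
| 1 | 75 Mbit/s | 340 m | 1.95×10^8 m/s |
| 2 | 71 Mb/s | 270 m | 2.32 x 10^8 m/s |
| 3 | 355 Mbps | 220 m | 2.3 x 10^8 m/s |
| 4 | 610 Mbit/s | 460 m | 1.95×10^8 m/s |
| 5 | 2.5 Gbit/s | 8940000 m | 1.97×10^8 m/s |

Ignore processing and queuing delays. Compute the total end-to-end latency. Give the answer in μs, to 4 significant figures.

Transmission delays (L/R per hop): 106.667, 112.676, 22.5352, 13.1148, 3.2 μs; sum = 258.193 μs.
Propagation delays (d/s per hop): 1.74359, 1.16379, 0.956522, 2.35897, 45380.7 μs; sum = 45386.9 μs.
End-to-end = 45650 μs.

45650 μs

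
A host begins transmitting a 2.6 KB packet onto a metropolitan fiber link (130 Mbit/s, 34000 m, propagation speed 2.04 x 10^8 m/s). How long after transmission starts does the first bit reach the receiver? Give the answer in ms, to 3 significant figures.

0.167 ms

First bit experiences only propagation delay: d/s = 34000/204000000 = 0.167 ms.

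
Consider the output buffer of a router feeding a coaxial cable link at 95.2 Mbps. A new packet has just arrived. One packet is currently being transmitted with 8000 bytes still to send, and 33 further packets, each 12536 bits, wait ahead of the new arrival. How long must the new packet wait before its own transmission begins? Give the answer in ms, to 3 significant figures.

5.02 ms

Each queued packet: L/R = 12536/95200000 = 0.131681 ms.
33 queued → 4.34546 ms.
Plus remaining 64000 bits of current packet: 0.672269 ms.
Queuing delay = 5.02 ms.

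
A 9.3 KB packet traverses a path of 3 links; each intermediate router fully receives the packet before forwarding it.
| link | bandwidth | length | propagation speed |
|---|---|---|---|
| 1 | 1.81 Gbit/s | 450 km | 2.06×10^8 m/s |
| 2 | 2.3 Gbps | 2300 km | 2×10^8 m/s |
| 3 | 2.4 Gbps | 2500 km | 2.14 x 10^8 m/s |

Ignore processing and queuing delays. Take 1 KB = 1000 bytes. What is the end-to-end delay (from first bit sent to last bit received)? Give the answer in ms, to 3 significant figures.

25.5 ms

L = 74400 bits.
Transmission delays (L/R per hop): 0.041105, 0.0323478, 0.031 ms; sum = 0.104453 ms.
Propagation delays (d/s per hop): 2.18447, 11.5, 11.6822 ms; sum = 25.3667 ms.
End-to-end = 25.5 ms.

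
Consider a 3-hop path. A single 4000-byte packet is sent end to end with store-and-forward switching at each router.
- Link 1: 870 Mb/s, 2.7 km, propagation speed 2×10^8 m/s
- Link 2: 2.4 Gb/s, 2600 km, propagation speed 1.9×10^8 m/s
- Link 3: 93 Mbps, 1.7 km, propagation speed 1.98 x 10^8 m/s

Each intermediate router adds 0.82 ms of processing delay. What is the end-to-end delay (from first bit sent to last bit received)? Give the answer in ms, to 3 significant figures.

L = 4000 × 8 = 32000 bits.
Transmission delays (L/R per hop): 0.0367816, 0.0133333, 0.344086 ms; sum = 0.394201 ms.
Propagation delays (d/s per hop): 0.0135, 13.6842, 0.00858586 ms; sum = 13.7063 ms.
Processing at 2 router(s): 2 × 0.82 ms = 1.64 ms.
End-to-end = 15.7 ms.

15.7 ms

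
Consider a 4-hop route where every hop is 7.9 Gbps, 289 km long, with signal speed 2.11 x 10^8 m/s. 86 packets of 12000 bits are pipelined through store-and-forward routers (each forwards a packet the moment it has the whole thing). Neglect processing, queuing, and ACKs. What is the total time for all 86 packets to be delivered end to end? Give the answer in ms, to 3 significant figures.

5.61 ms

Per-hop transmission t_tx = L/R = 12000/7900000000 = 0.00151899 ms.
Per-hop propagation t_prop = 289000/211000000 = 1.36967 ms.
Pipeline fill: first packet needs 4·t_tx to clear all hops; remaining 85 packets each add one t_tx.
Total = (4+86-1)·t_tx + 4·t_prop = 89·0.00151899 + 4·1.36967 = 5.61 ms.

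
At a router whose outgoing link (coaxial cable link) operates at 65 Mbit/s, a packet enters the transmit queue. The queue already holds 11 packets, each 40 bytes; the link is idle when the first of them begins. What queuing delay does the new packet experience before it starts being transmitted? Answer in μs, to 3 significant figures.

Each queued packet: L/R = 320/65000000 = 4.92308 μs.
11 queued → 54.1538 μs.
Queuing delay = 54.2 μs.

54.2 μs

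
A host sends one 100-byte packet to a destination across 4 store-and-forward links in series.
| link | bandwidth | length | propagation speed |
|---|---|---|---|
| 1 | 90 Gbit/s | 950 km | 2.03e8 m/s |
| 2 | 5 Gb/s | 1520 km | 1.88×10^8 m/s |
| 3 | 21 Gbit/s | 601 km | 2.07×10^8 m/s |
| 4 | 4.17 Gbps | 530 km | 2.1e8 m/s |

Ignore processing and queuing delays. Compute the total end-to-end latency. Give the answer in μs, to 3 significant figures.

L = 100 × 8 = 800 bits.
Transmission delays (L/R per hop): 0.00888889, 0.16, 0.0380952, 0.191847 μs; sum = 0.398831 μs.
Propagation delays (d/s per hop): 4679.8, 8085.11, 2903.38, 2523.81 μs; sum = 18192.1 μs.
End-to-end = 18200 μs.

18200 μs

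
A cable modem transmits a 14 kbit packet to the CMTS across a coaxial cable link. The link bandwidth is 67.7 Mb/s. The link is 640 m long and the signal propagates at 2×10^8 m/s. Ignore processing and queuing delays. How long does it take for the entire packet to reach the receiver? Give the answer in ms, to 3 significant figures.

L = 14000 bits.
Transmission delay = L/R = 14000 / 67700000 = 0.206795 ms.
Propagation delay = d/s = 640 m / 200000000 m/s = 0.0032 ms.
Total = 0.210 ms.

0.210 ms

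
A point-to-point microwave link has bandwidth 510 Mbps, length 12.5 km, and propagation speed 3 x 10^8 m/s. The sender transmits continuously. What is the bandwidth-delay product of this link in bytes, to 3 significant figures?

Propagation delay = 12500 / 300000000 = 4.16667e-05 s.
BDP = R × t_prop = 510000000 × 4.16667e-05 = 21250 bits.
In bytes: 21250/8 = 2660 bytes.

2660 bytes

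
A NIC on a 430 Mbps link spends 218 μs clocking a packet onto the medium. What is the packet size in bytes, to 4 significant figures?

11720 bytes

L = R × t_tx = 430000000 b/s × 0.000218 s = 93740 bits.
In bytes: 93740 / 8 = 11720 bytes.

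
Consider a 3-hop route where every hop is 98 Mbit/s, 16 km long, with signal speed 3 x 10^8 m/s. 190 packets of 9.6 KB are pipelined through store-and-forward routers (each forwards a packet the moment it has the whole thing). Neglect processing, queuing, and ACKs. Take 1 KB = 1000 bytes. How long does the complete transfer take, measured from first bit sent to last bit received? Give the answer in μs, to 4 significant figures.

150600 μs

Per-hop transmission t_tx = L/R = 76800/98000000 = 783.673 μs.
Per-hop propagation t_prop = 16000/300000000 = 53.3333 μs.
Pipeline fill: first packet needs 3·t_tx to clear all hops; remaining 189 packets each add one t_tx.
Total = (3+190-1)·t_tx + 3·t_prop = 192·783.673 + 3·53.3333 = 150600 μs.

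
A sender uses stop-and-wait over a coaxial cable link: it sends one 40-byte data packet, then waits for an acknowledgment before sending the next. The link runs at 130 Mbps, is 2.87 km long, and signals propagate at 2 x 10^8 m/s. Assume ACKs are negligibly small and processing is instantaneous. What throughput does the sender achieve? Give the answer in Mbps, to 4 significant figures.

10.27 Mbps

t_tx = L/R = 320/130000000 = 2.46154e-06 s.
t_prop = 2870/200000000 = 1.435e-05 s; RTT = 2.87e-05 s.
Cycle = t_tx + RTT = 3.11615e-05 s.
Throughput = L / cycle = 320 / 3.11615e-05 = 10.27 Mbps.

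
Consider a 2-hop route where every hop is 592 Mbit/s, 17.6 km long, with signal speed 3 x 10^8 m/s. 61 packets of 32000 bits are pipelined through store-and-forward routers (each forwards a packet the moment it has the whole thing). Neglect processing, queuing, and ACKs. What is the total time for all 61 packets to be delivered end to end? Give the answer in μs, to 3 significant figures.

3470 μs

Per-hop transmission t_tx = L/R = 32000/592000000 = 54.0541 μs.
Per-hop propagation t_prop = 17600/300000000 = 58.6667 μs.
Pipeline fill: first packet needs 2·t_tx to clear all hops; remaining 60 packets each add one t_tx.
Total = (2+61-1)·t_tx + 2·t_prop = 62·54.0541 + 2·58.6667 = 3470 μs.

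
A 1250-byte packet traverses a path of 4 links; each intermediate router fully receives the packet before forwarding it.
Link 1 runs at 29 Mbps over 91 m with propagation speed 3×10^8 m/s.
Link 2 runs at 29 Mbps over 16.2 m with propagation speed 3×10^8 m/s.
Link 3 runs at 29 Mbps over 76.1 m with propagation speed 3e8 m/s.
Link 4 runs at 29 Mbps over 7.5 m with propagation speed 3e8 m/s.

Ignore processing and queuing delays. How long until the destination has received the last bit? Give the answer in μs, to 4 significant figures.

L = 1250 × 8 = 10000 bits.
Transmission delay per hop = L/R = 10000/29000000 = 344.828 μs; 4 hops → 1379.31 μs.
Propagation delays (d/s per hop): 0.303333, 0.054, 0.253667, 0.025 μs; sum = 0.636 μs.
End-to-end = 1380 μs.

1380 μs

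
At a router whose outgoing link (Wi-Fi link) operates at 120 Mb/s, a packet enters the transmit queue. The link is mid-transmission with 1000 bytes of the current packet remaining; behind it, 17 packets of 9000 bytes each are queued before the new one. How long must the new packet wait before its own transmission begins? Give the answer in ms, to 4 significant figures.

10.27 ms

Each queued packet: L/R = 72000/120000000 = 0.6 ms.
17 queued → 10.2 ms.
Plus remaining 8000 bits of current packet: 0.0666667 ms.
Queuing delay = 10.27 ms.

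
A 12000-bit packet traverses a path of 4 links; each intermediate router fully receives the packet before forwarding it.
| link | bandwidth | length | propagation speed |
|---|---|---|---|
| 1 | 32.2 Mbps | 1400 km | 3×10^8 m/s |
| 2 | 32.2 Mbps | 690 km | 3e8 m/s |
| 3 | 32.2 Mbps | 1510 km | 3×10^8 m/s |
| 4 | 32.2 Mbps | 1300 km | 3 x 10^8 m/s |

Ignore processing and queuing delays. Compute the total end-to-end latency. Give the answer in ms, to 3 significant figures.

Transmission delay per hop = L/R = 12000/3.22e+07 = 0.372671 ms; 4 hops → 1.49068 ms.
Propagation delays (d/s per hop): 4.66667, 2.3, 5.03333, 4.33333 ms; sum = 16.3333 ms.
End-to-end = 17.8 ms.

17.8 ms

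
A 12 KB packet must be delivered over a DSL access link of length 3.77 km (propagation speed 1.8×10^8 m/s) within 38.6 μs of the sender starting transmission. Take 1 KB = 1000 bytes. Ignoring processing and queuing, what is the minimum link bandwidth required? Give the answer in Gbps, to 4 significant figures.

L = 96000 bits.
Propagation delay = 3770 / 180000000 = 20.9444 μs.
Transmission budget = 38.6 − 20.9444 = 17.6556 μs.
R ≥ L / t_tx = 96000 bits / 1.76556e-05 s = 5.437 Gbps.

5.437 Gbps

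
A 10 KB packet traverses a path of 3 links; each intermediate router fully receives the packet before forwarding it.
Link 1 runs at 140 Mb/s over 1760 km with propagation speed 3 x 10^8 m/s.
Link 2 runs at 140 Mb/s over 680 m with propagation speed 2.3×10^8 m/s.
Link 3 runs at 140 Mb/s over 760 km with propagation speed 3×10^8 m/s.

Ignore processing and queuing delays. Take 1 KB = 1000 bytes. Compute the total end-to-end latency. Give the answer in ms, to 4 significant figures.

L = 80000 bits.
Transmission delay per hop = L/R = 80000/140000000 = 0.571429 ms; 3 hops → 1.71429 ms.
Propagation delays (d/s per hop): 5.86667, 0.00295652, 2.53333 ms; sum = 8.40296 ms.
End-to-end = 10.12 ms.

10.12 ms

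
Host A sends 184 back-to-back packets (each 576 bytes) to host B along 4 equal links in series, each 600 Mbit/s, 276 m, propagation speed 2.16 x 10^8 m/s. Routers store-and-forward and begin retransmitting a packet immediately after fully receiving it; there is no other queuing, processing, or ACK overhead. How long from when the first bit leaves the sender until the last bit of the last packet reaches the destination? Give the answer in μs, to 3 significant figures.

1440 μs

Per-hop transmission t_tx = L/R = 4608/600000000 = 7.68 μs.
Per-hop propagation t_prop = 276/216000000 = 1.27778 μs.
Pipeline fill: first packet needs 4·t_tx to clear all hops; remaining 183 packets each add one t_tx.
Total = (4+184-1)·t_tx + 4·t_prop = 187·7.68 + 4·1.27778 = 1440 μs.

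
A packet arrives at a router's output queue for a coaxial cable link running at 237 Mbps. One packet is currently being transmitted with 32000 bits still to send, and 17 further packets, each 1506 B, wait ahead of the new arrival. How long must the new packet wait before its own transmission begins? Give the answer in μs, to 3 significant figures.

999 μs

Each queued packet: L/R = 12048/237000000 = 50.8354 μs.
17 queued → 864.203 μs.
Plus remaining 32000 bits of current packet: 135.021 μs.
Queuing delay = 999 μs.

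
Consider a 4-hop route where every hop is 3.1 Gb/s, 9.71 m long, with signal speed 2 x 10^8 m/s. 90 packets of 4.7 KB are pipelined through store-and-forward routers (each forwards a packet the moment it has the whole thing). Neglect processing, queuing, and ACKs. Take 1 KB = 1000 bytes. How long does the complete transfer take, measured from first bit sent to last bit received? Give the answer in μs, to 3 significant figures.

Per-hop transmission t_tx = L/R = 37600/3100000000 = 12.129 μs.
Per-hop propagation t_prop = 9.71/200000000 = 0.04855 μs.
Pipeline fill: first packet needs 4·t_tx to clear all hops; remaining 89 packets each add one t_tx.
Total = (4+90-1)·t_tx + 4·t_prop = 93·12.129 + 4·0.04855 = 1130 μs.

1130 μs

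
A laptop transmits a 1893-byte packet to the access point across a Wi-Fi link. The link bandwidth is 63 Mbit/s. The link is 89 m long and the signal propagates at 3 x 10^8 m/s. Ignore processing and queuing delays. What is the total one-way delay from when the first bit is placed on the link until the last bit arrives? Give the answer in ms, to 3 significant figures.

0.241 ms

L = 1893 × 8 = 15144 bits.
Transmission delay = L/R = 15144 / 63000000 = 0.240381 ms.
Propagation delay = d/s = 89 m / 300000000 m/s = 0.000296667 ms.
Total = 0.241 ms.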